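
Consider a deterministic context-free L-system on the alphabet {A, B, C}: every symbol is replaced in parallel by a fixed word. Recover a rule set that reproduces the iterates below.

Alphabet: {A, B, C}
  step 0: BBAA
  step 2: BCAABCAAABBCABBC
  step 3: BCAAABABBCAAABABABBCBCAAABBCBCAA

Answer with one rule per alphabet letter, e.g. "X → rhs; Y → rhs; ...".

A->AB, B->BC, C->AA

  step 2 ⇒ step 3: BCAABCAAABBCABBC ⇒ BC·AA·AB·AB·BC·AA·AB·AB·AB·BC·BC·AA·AB·BC·BC·AA
    A ↦ AB
    B ↦ BC
    C ↦ AA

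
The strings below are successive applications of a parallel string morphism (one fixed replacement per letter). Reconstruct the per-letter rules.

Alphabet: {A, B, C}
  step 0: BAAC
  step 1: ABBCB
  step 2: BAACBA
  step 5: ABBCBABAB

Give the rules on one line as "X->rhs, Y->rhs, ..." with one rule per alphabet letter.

A->B, B->A, C->CB

  step 1 ⇒ step 2: ABBCB ⇒ B·A·A·CB·A
    A ↦ B
    B ↦ A
    C ↦ CB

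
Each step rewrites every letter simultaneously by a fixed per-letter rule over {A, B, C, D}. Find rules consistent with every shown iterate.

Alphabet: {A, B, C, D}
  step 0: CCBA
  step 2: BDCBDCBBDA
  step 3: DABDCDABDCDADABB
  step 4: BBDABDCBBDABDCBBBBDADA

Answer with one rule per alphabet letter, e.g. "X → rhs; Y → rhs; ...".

A->B, B->DA, C->DC, D->B

  step 3 ⇒ step 4: DABDCDABDCDADABB ⇒ B·B·DA·B·DC·B·B·DA·B·DC·B·B·B·B·DA·DA
    A ↦ B
    B ↦ DA
    C ↦ DC
    D ↦ B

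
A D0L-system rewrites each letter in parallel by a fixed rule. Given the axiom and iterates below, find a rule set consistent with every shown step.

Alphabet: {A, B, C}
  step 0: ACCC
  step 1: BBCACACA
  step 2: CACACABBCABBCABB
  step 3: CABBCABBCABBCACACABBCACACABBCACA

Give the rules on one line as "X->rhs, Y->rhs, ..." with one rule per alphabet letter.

A->BB, B->CA, C->CA

  step 2 ⇒ step 3: CACACABBCABBCABB ⇒ CA·BB·CA·BB·CA·BB·CA·CA·CA·BB·CA·CA·CA·BB·CA·CA
    A ↦ BB
    B ↦ CA
    C ↦ CA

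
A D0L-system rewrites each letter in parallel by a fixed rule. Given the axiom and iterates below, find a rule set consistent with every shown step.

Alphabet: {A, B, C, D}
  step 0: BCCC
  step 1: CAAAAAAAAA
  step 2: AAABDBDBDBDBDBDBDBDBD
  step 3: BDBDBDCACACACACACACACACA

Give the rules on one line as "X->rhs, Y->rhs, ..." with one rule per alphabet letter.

A->BD, B->C, C->AAA, D->A

  step 2 ⇒ step 3: AAABDBDBDBDBDBDBDBDBD ⇒ BD·BD·BD·C·A·C·A·C·A·C·A·C·A·C·A·C·A·C·A·C·A
    A ↦ BD
    B ↦ C
    D ↦ A
  step 0 ⇒ step 1: BCCC ⇒ C·AAA·AAA·AAA
    C ↦ AAA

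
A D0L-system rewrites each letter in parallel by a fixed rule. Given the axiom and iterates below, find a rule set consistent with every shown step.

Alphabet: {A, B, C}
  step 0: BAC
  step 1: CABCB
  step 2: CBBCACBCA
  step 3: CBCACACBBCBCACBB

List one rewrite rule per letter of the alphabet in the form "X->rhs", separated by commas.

  step 2 ⇒ step 3: CBBCACBCA ⇒ CB·CA·CA·CB·B·CB·CA·CB·B
    A ↦ B
    B ↦ CA
    C ↦ CB

A->B, B->CA, C->CB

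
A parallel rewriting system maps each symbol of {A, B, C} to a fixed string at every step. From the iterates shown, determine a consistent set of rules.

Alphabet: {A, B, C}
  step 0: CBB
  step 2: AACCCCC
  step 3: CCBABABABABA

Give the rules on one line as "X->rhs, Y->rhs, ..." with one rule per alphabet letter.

  step 2 ⇒ step 3: AACCCCC ⇒ C·C·BA·BA·BA·BA·BA
    A ↦ C
    C ↦ BA
    B ↦ AA  (constrained at step 0)

A->C, B->AA, C->BA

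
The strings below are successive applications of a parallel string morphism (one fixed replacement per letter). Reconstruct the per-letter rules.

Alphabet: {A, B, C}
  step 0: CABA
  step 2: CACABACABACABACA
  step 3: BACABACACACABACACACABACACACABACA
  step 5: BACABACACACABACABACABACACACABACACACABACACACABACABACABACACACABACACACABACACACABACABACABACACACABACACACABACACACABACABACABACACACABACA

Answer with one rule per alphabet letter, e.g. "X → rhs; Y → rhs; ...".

A->CA, B->CA, C->BA

  step 2 ⇒ step 3: CACABACABACABACA ⇒ BA·CA·BA·CA·CA·CA·BA·CA·CA·CA·BA·CA·CA·CA·BA·CA
    A ↦ CA
    B ↦ CA
    C ↦ BA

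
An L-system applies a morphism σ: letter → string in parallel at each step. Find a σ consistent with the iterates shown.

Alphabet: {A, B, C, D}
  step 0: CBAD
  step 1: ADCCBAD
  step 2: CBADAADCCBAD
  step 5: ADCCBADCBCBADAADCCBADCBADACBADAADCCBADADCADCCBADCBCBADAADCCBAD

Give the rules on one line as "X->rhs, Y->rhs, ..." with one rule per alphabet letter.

A->CB, B->DC, C->A, D->AD

  step 1 ⇒ step 2: ADCCBAD ⇒ CB·AD·A·A·DC·CB·AD
    A ↦ CB
    B ↦ DC
    C ↦ A
    D ↦ AD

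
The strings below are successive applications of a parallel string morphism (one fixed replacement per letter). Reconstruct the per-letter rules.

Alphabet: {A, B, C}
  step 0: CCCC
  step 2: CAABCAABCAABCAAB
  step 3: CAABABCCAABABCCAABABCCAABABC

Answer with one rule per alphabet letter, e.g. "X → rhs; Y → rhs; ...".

A->AB, B->C, C->CA

  step 2 ⇒ step 3: CAABCAABCAABCAAB ⇒ CA·AB·AB·C·CA·AB·AB·C·CA·AB·AB·C·CA·AB·AB·C
    A ↦ AB
    B ↦ C
    C ↦ CA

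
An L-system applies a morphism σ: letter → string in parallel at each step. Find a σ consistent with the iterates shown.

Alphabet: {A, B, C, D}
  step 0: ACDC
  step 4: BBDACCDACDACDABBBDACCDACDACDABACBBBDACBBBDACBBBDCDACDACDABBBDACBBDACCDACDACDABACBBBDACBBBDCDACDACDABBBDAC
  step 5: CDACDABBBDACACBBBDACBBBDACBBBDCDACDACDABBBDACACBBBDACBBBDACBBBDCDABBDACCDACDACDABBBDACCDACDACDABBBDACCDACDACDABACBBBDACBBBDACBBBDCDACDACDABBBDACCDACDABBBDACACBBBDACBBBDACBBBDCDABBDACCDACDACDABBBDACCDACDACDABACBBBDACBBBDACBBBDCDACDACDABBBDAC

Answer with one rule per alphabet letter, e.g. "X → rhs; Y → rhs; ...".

A->BBD, B->CDA, C->AC, D->B

  step 4 ⇒ step 5: BBDACCDACDACDABBBDACCDACDACDABACBBBDACBBBDACBBBDCDACDACDABBBDACBBDACCDACDACDABACBBBDACBBBDCDACDACDABBBDAC ⇒ CDA·CDA·B·BBD·AC·AC·B·BBD·AC·B·BBD·AC·B·BBD·CDA·CDA·CDA·B·BBD·AC·AC·B·BBD·AC·B·BBD·AC·B·BBD·CDA·BBD·AC·CDA·CDA·CDA·B·BBD·AC·CDA·CDA·CDA·B·BBD·AC·CDA·CDA·CDA·B·AC·B·BBD·AC·B·BBD·AC·B·BBD·CDA·CDA·CDA·B·BBD·AC·CDA·CDA·B·BBD·AC·AC·B·BBD·AC·B·BBD·AC·B·BBD·CDA·BBD·AC·CDA·CDA·CDA·B·BBD·AC·CDA·CDA·CDA·B·AC·B·BBD·AC·B·BBD·AC·B·BBD·CDA·CDA·CDA·B·BBD·AC
    A ↦ BBD
    B ↦ CDA
    C ↦ AC
    D ↦ B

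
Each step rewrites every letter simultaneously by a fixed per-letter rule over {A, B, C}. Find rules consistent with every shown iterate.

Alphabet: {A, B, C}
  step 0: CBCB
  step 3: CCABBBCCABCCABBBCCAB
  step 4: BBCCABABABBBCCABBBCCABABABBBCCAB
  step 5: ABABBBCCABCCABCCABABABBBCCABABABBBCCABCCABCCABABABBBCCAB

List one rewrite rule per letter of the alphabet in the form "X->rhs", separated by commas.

  step 4 ⇒ step 5: BBCCABABABBBCCABBBCCABABABBBCCAB ⇒ AB·AB·B·B·CC·AB·CC·AB·CC·AB·AB·AB·B·B·CC·AB·AB·AB·B·B·CC·AB·CC·AB·CC·AB·AB·AB·B·B·CC·AB
    A ↦ CC
    B ↦ AB
    C ↦ B

A->CC, B->AB, C->B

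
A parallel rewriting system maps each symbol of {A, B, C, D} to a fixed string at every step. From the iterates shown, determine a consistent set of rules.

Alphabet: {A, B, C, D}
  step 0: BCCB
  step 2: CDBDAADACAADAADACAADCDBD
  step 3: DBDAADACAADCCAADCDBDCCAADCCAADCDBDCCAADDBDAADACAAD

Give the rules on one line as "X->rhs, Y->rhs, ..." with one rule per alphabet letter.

A->C, B->AC, C->DBD, D->AAD

  step 2 ⇒ step 3: CDBDAADACAADAADACAADCDBD ⇒ DBD·AAD·AC·AAD·C·C·AAD·C·DBD·C·C·AAD·C·C·AAD·C·DBD·C·C·AAD·DBD·AAD·AC·AAD
    A ↦ C
    B ↦ AC
    C ↦ DBD
    D ↦ AAD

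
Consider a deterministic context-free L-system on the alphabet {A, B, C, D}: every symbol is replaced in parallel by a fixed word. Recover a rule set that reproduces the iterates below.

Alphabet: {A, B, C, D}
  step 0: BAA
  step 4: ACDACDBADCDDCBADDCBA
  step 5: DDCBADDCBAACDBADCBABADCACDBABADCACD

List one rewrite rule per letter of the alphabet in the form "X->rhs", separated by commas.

  step 4 ⇒ step 5: ACDACDBADCDDCBADDCBA ⇒ D·DC·BA·D·DC·BA·AC·D·BA·DC·BA·BA·DC·AC·D·BA·BA·DC·AC·D
    A ↦ D
    B ↦ AC
    C ↦ DC
    D ↦ BA

A->D, B->AC, C->DC, D->BA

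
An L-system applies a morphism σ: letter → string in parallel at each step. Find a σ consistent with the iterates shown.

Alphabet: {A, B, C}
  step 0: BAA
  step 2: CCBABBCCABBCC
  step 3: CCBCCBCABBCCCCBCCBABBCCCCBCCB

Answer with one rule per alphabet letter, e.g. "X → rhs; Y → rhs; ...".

A->ABB, B->C, C->CCB

  step 2 ⇒ step 3: CCBABBCCABBCC ⇒ CCB·CCB·C·ABB·C·C·CCB·CCB·ABB·C·C·CCB·CCB
    A ↦ ABB
    B ↦ C
    C ↦ CCB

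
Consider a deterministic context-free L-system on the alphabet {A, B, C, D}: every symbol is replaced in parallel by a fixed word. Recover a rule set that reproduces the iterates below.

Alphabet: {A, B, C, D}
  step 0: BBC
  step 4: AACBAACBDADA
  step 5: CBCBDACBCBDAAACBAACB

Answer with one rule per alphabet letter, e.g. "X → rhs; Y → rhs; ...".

A->CB, B->A, C->D, D->AA

  step 4 ⇒ step 5: AACBAACBDADA ⇒ CB·CB·D·A·CB·CB·D·A·AA·CB·AA·CB
    A ↦ CB
    B ↦ A
    C ↦ D
    D ↦ AA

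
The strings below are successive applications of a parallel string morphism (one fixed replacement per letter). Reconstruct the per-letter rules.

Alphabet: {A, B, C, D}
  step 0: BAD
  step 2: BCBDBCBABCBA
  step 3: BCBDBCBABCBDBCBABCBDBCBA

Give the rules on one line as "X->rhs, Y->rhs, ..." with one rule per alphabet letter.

  step 2 ⇒ step 3: BCBDBCBABCBA ⇒ BC·BD·BC·BA·BC·BD·BC·BA·BC·BD·BC·BA
    A ↦ BA
    B ↦ BC
    C ↦ BD
    D ↦ BA

A->BA, B->BC, C->BD, D->BA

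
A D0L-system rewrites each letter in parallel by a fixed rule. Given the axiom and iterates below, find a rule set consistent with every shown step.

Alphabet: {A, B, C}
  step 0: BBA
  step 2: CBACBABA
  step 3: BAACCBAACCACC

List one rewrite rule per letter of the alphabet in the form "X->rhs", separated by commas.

A->C, B->AC, C->BA

  step 2 ⇒ step 3: CBACBABA ⇒ BA·AC·C·BA·AC·C·AC·C
    A ↦ C
    B ↦ AC
    C ↦ BA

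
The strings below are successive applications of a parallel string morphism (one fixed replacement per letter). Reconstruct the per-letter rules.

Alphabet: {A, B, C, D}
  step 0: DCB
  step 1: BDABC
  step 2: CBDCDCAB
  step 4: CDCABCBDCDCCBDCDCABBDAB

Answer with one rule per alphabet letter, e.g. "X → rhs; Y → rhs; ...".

  step 1 ⇒ step 2: BDABC ⇒ C·BD·CD·C·AB
    A ↦ CD
    B ↦ C
    C ↦ AB
    D ↦ BD

A->CD, B->C, C->AB, D->BD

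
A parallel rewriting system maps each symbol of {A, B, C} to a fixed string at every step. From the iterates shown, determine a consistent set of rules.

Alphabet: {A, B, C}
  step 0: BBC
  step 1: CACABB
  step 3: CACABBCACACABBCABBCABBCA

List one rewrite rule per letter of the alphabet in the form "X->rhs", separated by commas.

A->CA, B->CA, C->BB

  step 0 ⇒ step 1: BBC ⇒ CA·CA·BB
    B ↦ CA
    C ↦ BB
    A ↦ CA  (constrained at step 1)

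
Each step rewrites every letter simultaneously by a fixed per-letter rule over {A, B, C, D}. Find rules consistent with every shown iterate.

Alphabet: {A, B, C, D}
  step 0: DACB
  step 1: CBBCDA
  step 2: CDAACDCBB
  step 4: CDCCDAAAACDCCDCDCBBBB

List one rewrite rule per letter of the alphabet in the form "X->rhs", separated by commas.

A->BB, B->A, C->CD, D->C

  step 1 ⇒ step 2: CBBCDA ⇒ CD·A·A·CD·C·BB
    A ↦ BB
    B ↦ A
    C ↦ CD
    D ↦ C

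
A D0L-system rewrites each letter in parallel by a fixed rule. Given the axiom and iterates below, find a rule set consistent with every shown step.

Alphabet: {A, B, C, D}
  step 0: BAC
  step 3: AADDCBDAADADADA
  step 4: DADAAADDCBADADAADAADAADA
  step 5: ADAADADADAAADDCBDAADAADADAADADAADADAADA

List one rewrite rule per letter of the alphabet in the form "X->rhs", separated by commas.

A->DA, B->CB, C->DD, D->A

  step 4 ⇒ step 5: DADAAADDCBADADAADAADAADA ⇒ A·DA·A·DA·DA·DA·A·A·DD·CB·DA·A·DA·A·DA·DA·A·DA·DA·A·DA·DA·A·DA
    A ↦ DA
    B ↦ CB
    C ↦ DD
    D ↦ A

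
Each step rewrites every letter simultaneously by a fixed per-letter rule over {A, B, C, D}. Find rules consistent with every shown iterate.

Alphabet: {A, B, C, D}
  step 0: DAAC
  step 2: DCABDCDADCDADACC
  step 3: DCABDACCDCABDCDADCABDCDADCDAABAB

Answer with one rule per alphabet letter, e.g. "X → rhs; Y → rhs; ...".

A->DA, B->CC, C->AB, D->DC

  step 2 ⇒ step 3: DCABDCDADCDADACC ⇒ DC·AB·DA·CC·DC·AB·DC·DA·DC·AB·DC·DA·DC·DA·AB·AB
    A ↦ DA
    B ↦ CC
    C ↦ AB
    D ↦ DC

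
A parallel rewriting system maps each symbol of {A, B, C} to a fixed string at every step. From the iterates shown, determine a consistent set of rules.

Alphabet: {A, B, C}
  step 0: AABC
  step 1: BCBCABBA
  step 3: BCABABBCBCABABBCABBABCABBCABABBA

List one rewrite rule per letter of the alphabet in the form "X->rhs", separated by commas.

  step 0 ⇒ step 1: AABC ⇒ BC·BC·AB·BA
    A ↦ BC
    B ↦ AB
    C ↦ BA

A->BC, B->AB, C->BA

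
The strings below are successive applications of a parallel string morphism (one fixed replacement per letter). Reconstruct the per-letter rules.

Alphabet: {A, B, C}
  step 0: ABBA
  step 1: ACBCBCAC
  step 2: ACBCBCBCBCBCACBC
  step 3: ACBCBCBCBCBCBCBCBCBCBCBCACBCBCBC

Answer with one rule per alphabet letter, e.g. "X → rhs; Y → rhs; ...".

  step 2 ⇒ step 3: ACBCBCBCBCBCACBC ⇒ AC·BC·BC·BC·BC·BC·BC·BC·BC·BC·BC·BC·AC·BC·BC·BC
    A ↦ AC
    B ↦ BC
    C ↦ BC

A->AC, B->BC, C->BC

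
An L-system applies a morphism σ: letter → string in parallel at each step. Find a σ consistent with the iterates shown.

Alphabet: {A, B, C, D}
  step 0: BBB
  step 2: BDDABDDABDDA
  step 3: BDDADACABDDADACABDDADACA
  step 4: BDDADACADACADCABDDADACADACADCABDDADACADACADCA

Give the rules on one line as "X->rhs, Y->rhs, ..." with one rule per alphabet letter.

A->CA, B->BD, C->D, D->DA

  step 3 ⇒ step 4: BDDADACABDDADACABDDADACA ⇒ BD·DA·DA·CA·DA·CA·D·CA·BD·DA·DA·CA·DA·CA·D·CA·BD·DA·DA·CA·DA·CA·D·CA
    A ↦ CA
    B ↦ BD
    C ↦ D
    D ↦ DA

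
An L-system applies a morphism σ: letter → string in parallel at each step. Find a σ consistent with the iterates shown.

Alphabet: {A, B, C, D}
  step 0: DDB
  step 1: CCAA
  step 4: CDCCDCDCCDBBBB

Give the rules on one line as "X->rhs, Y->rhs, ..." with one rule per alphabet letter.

  step 0 ⇒ step 1: DDB ⇒ C·C·AA
    B ↦ AA
    D ↦ C
    A ↦ B  (constrained at step 1)
    C ↦ CD  (constrained at step 1)

A->B, B->AA, C->CD, D->C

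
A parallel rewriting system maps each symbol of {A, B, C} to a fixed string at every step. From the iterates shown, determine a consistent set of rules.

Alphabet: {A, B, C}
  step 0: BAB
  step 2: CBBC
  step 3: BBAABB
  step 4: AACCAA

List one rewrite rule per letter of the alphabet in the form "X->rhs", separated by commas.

  step 3 ⇒ step 4: BBAABB ⇒ A·A·C·C·A·A
    A ↦ C
    B ↦ A
  step 2 ⇒ step 3: CBBC ⇒ BB·A·A·BB
    C ↦ BB

A->C, B->A, C->BB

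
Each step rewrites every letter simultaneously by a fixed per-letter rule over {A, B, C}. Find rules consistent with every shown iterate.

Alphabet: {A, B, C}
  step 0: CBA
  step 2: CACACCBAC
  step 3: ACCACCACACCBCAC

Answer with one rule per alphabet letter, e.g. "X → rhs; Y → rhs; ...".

A->C, B->CB, C->AC

  step 2 ⇒ step 3: CACACCBAC ⇒ AC·C·AC·C·AC·AC·CB·C·AC
    A ↦ C
    B ↦ CB
    C ↦ AC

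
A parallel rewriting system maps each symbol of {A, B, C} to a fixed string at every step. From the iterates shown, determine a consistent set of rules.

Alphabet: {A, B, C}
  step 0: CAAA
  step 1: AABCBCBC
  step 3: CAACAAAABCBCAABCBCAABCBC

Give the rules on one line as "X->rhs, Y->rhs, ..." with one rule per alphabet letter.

A->BC, B->C, C->AA

  step 0 ⇒ step 1: CAAA ⇒ AA·BC·BC·BC
    A ↦ BC
    C ↦ AA
    B ↦ C  (constrained at step 1)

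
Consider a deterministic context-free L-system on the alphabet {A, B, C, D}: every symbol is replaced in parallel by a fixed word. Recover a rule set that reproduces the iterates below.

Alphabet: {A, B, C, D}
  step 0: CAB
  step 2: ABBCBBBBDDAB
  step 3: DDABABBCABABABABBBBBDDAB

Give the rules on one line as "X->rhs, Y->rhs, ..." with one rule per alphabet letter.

  step 2 ⇒ step 3: ABBCBBBBDDAB ⇒ DD·AB·AB·BC·AB·AB·AB·AB·BB·BB·DD·AB
    A ↦ DD
    B ↦ AB
    C ↦ BC
    D ↦ BB

A->DD, B->AB, C->BC, D->BB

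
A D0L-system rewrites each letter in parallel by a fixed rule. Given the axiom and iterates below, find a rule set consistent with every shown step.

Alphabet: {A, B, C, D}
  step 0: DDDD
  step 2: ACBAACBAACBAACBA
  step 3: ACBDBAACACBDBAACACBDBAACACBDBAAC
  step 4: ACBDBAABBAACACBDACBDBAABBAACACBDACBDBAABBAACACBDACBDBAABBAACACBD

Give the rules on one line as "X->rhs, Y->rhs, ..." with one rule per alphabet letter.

A->AC, B->BA, C->BD, D->AB

  step 3 ⇒ step 4: ACBDBAACACBDBAACACBDBAACACBDBAAC ⇒ AC·BD·BA·AB·BA·AC·AC·BD·AC·BD·BA·AB·BA·AC·AC·BD·AC·BD·BA·AB·BA·AC·AC·BD·AC·BD·BA·AB·BA·AC·AC·BD
    A ↦ AC
    B ↦ BA
    C ↦ BD
    D ↦ AB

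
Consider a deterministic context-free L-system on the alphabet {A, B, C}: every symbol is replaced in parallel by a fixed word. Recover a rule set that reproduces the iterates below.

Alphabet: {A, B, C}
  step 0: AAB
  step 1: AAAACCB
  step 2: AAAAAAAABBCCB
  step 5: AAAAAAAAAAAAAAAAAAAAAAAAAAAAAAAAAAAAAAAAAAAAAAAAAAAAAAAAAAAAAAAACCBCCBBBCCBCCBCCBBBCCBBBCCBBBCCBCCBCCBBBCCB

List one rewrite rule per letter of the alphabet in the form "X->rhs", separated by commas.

A->AA, B->CCB, C->B

  step 1 ⇒ step 2: AAAACCB ⇒ AA·AA·AA·AA·B·B·CCB
    A ↦ AA
    B ↦ CCB
    C ↦ B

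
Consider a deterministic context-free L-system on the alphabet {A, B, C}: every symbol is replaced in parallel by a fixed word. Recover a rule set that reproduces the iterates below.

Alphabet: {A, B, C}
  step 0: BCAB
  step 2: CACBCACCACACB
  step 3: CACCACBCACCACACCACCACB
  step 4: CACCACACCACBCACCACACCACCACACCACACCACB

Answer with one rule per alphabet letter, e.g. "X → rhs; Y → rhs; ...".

A->C, B->CB, C->CA

  step 3 ⇒ step 4: CACCACBCACCACACCACCACB ⇒ CA·C·CA·CA·C·CA·CB·CA·C·CA·CA·C·CA·C·CA·CA·C·CA·CA·C·CA·CB
    A ↦ C
    B ↦ CB
    C ↦ CA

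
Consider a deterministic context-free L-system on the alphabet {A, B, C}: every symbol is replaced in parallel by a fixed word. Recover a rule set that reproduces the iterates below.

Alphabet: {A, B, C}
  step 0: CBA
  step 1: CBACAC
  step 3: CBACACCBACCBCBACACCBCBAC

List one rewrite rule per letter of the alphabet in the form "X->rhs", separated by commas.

A->AC, B->AC, C->CB

  step 0 ⇒ step 1: CBA ⇒ CB·AC·AC
    A ↦ AC
    B ↦ AC
    C ↦ CB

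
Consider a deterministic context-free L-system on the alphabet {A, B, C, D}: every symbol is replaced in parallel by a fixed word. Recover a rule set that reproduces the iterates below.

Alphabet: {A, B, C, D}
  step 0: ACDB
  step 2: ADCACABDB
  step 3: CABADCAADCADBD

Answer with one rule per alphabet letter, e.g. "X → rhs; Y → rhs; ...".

  step 2 ⇒ step 3: ADCACABDB ⇒ CA·B·AD·CA·AD·CA·D·B·D
    A ↦ CA
    B ↦ D
    C ↦ AD
    D ↦ B

A->CA, B->D, C->AD, D->B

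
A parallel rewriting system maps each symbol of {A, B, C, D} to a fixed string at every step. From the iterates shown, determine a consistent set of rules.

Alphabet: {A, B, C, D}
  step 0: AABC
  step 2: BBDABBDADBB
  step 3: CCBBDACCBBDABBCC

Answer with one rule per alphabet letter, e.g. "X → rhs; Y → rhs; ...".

  step 2 ⇒ step 3: BBDABBDADBB ⇒ C·C·BB·DA·C·C·BB·DA·BB·C·C
    A ↦ DA
    B ↦ C
    D ↦ BB
    C ↦ D  (constrained at step 0)

A->DA, B->C, C->D, D->BB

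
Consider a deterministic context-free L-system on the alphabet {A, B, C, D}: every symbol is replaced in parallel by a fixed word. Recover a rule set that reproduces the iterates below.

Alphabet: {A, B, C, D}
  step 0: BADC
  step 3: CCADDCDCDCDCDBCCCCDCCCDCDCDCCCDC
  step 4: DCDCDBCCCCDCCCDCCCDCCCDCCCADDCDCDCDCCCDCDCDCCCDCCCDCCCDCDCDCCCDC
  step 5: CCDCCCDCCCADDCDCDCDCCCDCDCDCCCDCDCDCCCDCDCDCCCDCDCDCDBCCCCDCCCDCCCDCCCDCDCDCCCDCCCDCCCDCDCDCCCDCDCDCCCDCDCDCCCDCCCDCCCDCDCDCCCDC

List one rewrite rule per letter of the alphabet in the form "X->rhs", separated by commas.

A->DB, B->AD, C->DC, D->CC

  step 4 ⇒ step 5: DCDCDBCCCCDCCCDCCCDCCCDCCCADDCDCDCDCCCDCDCDCCCDCCCDCCCDCDCDCCCDC ⇒ CC·DC·CC·DC·CC·AD·DC·DC·DC·DC·CC·DC·DC·DC·CC·DC·DC·DC·CC·DC·DC·DC·CC·DC·DC·DC·DB·CC·CC·DC·CC·DC·CC·DC·CC·DC·DC·DC·CC·DC·CC·DC·CC·DC·DC·DC·CC·DC·DC·DC·CC·DC·DC·DC·CC·DC·CC·DC·CC·DC·DC·DC·CC·DC
    A ↦ DB
    B ↦ AD
    C ↦ DC
    D ↦ CC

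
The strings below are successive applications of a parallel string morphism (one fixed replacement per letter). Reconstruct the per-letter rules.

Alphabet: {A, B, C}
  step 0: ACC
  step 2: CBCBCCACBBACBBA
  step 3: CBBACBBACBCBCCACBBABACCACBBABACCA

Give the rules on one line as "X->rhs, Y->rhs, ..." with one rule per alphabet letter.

A->CCA, B->BA, C->CB

  step 2 ⇒ step 3: CBCBCCACBBACBBA ⇒ CB·BA·CB·BA·CB·CB·CCA·CB·BA·BA·CCA·CB·BA·BA·CCA
    A ↦ CCA
    B ↦ BA
    C ↦ CB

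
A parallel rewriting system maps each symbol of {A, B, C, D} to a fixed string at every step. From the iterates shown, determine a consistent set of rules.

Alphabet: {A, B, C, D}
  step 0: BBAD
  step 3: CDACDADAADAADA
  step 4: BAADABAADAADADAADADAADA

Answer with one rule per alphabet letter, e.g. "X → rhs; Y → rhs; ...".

  step 3 ⇒ step 4: CDACDADAADAADA ⇒ BA·A·DA·BA·A·DA·A·DA·DA·A·DA·DA·A·DA
    A ↦ DA
    C ↦ BA
    D ↦ A
    B ↦ C  (constrained at step 0)

A->DA, B->C, C->BA, D->A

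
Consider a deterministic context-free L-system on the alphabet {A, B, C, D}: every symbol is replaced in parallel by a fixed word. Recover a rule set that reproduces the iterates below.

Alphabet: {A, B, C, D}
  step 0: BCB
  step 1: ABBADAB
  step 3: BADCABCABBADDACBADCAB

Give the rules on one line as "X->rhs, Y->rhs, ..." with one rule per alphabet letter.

A->C, B->AB, C->BAD, D->DA

  step 0 ⇒ step 1: BCB ⇒ AB·BAD·AB
    B ↦ AB
    C ↦ BAD
    A ↦ C  (constrained at step 1)
    D ↦ DA  (constrained at step 1)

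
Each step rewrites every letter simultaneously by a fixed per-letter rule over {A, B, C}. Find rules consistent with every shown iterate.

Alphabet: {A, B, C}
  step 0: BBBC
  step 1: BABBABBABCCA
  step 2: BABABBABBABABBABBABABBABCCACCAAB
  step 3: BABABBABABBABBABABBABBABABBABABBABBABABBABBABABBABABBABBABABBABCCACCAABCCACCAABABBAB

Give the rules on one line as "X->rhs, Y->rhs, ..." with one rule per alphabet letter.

  step 2 ⇒ step 3: BABABBABBABABBABBABABBABCCACCAAB ⇒ BAB·AB·BAB·AB·BAB·BAB·AB·BAB·BAB·AB·BAB·AB·BAB·BAB·AB·BAB·BAB·AB·BAB·AB·BAB·BAB·AB·BAB·CCA·CCA·AB·CCA·CCA·AB·AB·BAB
    A ↦ AB
    B ↦ BAB
    C ↦ CCA

A->AB, B->BAB, C->CCA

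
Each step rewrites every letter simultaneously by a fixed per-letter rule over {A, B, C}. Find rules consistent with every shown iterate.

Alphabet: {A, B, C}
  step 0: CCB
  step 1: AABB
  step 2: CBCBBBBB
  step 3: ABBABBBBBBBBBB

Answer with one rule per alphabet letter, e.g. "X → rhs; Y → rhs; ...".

  step 2 ⇒ step 3: CBCBBBBB ⇒ A·BB·A·BB·BB·BB·BB·BB
    B ↦ BB
    C ↦ A
  step 1 ⇒ step 2: AABB ⇒ CB·CB·BB·BB
    A ↦ CB

A->CB, B->BB, C->A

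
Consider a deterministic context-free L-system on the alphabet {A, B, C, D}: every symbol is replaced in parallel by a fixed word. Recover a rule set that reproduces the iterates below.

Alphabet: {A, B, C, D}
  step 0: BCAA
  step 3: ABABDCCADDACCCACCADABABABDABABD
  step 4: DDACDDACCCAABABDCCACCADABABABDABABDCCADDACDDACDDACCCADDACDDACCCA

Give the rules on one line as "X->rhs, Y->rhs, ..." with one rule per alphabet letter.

A->D, B->DAC, C->AB, D->CCA

  step 3 ⇒ step 4: ABABDCCADDACCCACCADABABABDABABD ⇒ D·DAC·D·DAC·CCA·AB·AB·D·CCA·CCA·D·AB·AB·AB·D·AB·AB·D·CCA·D·DAC·D·DAC·D·DAC·CCA·D·DAC·D·DAC·CCA
    A ↦ D
    B ↦ DAC
    C ↦ AB
    D ↦ CCA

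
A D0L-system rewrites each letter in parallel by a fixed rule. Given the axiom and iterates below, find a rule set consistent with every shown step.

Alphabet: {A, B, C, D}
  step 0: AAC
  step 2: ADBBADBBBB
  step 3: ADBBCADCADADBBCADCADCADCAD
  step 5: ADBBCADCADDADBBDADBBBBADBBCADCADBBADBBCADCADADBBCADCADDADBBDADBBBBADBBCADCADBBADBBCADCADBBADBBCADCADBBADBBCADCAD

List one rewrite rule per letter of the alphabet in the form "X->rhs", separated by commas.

A->AD, B->CAD, C->D, D->BB

  step 2 ⇒ step 3: ADBBADBBBB ⇒ AD·BB·CAD·CAD·AD·BB·CAD·CAD·CAD·CAD
    A ↦ AD
    B ↦ CAD
    D ↦ BB
    C ↦ D  (constrained at step 0)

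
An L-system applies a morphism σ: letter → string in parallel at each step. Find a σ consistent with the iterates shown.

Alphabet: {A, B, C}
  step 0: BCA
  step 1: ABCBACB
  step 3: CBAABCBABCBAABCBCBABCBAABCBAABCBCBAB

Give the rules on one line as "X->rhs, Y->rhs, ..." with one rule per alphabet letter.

A->CB, B->AB, C->CBA

  step 0 ⇒ step 1: BCA ⇒ AB·CBA·CB
    A ↦ CB
    B ↦ AB
    C ↦ CBA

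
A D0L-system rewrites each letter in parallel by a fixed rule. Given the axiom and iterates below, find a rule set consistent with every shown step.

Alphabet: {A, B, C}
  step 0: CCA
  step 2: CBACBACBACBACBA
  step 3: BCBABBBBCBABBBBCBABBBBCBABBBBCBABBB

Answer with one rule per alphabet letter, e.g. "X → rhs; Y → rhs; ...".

A->BBB, B->CBA, C->B

  step 2 ⇒ step 3: CBACBACBACBACBA ⇒ B·CBA·BBB·B·CBA·BBB·B·CBA·BBB·B·CBA·BBB·B·CBA·BBB
    A ↦ BBB
    B ↦ CBA
    C ↦ B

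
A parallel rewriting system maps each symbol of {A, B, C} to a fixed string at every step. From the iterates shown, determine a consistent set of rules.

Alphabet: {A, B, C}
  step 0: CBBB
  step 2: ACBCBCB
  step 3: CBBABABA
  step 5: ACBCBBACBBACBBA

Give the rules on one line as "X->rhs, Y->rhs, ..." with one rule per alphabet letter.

A->CB, B->A, C->B

  step 2 ⇒ step 3: ACBCBCB ⇒ CB·B·A·B·A·B·A
    A ↦ CB
    B ↦ A
    C ↦ B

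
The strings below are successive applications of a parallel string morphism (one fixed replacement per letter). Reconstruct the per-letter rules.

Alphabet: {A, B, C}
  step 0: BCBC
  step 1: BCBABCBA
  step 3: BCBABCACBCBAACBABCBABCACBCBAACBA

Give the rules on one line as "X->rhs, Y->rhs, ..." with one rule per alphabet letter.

A->AC, B->BC, C->BA

  step 0 ⇒ step 1: BCBC ⇒ BC·BA·BC·BA
    B ↦ BC
    C ↦ BA
    A ↦ AC  (constrained at step 1)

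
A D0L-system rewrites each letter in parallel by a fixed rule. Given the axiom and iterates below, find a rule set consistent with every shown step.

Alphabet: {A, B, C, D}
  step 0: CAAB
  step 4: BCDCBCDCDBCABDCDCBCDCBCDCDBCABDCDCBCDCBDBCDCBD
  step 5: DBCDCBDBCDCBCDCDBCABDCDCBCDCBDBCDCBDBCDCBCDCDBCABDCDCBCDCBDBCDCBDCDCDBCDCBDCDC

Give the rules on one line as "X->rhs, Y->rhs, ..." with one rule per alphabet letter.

A->CAB, B->D, C->B, D->CDC

  step 4 ⇒ step 5: BCDCBCDCDBCABDCDCBCDCBCDCDBCABDCDCBCDCBDBCDCBD ⇒ D·B·CDC·B·D·B·CDC·B·CDC·D·B·CAB·D·CDC·B·CDC·B·D·B·CDC·B·D·B·CDC·B·CDC·D·B·CAB·D·CDC·B·CDC·B·D·B·CDC·B·D·CDC·D·B·CDC·B·D·CDC
    A ↦ CAB
    B ↦ D
    C ↦ B
    D ↦ CDC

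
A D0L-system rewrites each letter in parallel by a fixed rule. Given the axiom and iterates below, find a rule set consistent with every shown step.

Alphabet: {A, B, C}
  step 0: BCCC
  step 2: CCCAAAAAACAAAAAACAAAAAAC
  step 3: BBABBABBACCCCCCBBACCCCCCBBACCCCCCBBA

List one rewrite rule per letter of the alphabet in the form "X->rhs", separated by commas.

  step 2 ⇒ step 3: CCCAAAAAACAAAAAACAAAAAAC ⇒ BBA·BBA·BBA·C·C·C·C·C·C·BBA·C·C·C·C·C·C·BBA·C·C·C·C·C·C·BBA
    A ↦ C
    C ↦ BBA
    B ↦ AAA  (constrained at step 0)

A->C, B->AAA, C->BBA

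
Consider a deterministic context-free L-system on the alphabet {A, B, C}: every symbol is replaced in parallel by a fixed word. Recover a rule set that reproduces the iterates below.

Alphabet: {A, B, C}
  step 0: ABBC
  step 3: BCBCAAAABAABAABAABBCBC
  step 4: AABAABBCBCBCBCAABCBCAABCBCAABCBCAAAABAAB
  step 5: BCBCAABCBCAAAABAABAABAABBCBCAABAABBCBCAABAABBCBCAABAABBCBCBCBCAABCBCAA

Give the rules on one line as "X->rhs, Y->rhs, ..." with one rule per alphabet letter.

  step 4 ⇒ step 5: AABAABBCBCBCBCAABCBCAABCBCAABCBCAAAABAAB ⇒ BC·BC·AA·BC·BC·AA·AA·B·AA·B·AA·B·AA·B·BC·BC·AA·B·AA·B·BC·BC·AA·B·AA·B·BC·BC·AA·B·AA·B·BC·BC·BC·BC·AA·BC·BC·AA
    A ↦ BC
    B ↦ AA
    C ↦ B

A->BC, B->AA, C->B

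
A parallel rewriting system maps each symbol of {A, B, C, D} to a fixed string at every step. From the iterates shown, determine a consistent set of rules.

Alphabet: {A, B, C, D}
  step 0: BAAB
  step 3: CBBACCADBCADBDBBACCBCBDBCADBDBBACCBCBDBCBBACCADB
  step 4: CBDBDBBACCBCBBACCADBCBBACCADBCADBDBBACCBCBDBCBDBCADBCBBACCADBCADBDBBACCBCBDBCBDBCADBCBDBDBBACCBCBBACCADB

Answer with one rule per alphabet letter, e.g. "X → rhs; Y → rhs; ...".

A->BAC, B->DB, C->CB, D->CA

  step 3 ⇒ step 4: CBBACCADBCADBDBBACCBCBDBCADBDBBACCBCBDBCBBACCADB ⇒ CB·DB·DB·BAC·CB·CB·BAC·CA·DB·CB·BAC·CA·DB·CA·DB·DB·BAC·CB·CB·DB·CB·DB·CA·DB·CB·BAC·CA·DB·CA·DB·DB·BAC·CB·CB·DB·CB·DB·CA·DB·CB·DB·DB·BAC·CB·CB·BAC·CA·DB
    A ↦ BAC
    B ↦ DB
    C ↦ CB
    D ↦ CA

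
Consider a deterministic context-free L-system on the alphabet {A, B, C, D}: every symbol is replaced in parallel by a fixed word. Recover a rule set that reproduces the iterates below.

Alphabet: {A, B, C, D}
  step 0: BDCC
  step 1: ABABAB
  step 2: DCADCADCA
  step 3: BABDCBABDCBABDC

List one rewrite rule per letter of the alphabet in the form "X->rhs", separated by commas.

  step 2 ⇒ step 3: DCADCADCA ⇒ B·AB·DC·B·AB·DC·B·AB·DC
    A ↦ DC
    C ↦ AB
    D ↦ B
  step 0 ⇒ step 1: BDCC ⇒ A·B·AB·AB
    B ↦ A

A->DC, B->A, C->AB, D->B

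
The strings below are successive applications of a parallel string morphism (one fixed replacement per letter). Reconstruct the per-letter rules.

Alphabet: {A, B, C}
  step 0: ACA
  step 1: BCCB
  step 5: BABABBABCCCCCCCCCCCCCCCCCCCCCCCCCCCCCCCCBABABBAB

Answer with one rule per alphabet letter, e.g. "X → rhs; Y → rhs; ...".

A->B, B->AB, C->CC

  step 0 ⇒ step 1: ACA ⇒ B·CC·B
    A ↦ B
    C ↦ CC
    B ↦ AB  (constrained at step 1)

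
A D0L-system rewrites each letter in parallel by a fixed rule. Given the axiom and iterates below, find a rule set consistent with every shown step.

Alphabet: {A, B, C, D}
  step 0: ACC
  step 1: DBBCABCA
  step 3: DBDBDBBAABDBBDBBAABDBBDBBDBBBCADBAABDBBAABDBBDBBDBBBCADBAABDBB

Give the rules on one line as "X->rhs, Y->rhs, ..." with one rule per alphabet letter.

  step 0 ⇒ step 1: ACC ⇒ DB·BCA·BCA
    A ↦ DB
    C ↦ BCA
    B ↦ DBB  (constrained at step 1)
    D ↦ AAB  (constrained at step 1)

A->DB, B->DBB, C->BCA, D->AAB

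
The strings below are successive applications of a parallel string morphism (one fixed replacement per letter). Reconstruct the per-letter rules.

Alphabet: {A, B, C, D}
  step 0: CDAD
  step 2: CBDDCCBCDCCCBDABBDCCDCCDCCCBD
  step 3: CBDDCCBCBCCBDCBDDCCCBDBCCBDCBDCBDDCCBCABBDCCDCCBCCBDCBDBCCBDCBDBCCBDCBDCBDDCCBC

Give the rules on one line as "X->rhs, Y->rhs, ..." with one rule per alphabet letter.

  step 2 ⇒ step 3: CBDDCCBCDCCCBDABBDCCDCCDCCCBD ⇒ CBD·DCC·BC·BC·CBD·CBD·DCC·CBD·BC·CBD·CBD·CBD·DCC·BC·ABB·DCC·DCC·BC·CBD·CBD·BC·CBD·CBD·BC·CBD·CBD·CBD·DCC·BC
    A ↦ ABB
    B ↦ DCC
    C ↦ CBD
    D ↦ BC

A->ABB, B->DCC, C->CBD, D->BC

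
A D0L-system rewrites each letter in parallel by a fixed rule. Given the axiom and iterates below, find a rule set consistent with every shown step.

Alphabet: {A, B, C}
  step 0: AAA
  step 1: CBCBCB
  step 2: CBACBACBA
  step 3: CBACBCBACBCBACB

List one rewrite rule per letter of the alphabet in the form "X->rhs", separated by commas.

A->CB, B->A, C->CB

  step 2 ⇒ step 3: CBACBACBA ⇒ CB·A·CB·CB·A·CB·CB·A·CB
    A ↦ CB
    B ↦ A
    C ↦ CB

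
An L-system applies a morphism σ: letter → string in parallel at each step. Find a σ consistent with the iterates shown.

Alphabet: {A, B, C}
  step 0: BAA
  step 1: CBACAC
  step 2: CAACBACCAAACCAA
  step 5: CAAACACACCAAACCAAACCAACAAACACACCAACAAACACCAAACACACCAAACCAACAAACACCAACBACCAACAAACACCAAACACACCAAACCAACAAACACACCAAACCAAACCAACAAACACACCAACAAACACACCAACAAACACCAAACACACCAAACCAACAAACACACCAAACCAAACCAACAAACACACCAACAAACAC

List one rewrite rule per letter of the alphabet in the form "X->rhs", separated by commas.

  step 1 ⇒ step 2: CBACAC ⇒ CAA·CB·AC·CAA·AC·CAA
    A ↦ AC
    B ↦ CB
    C ↦ CAA

A->AC, B->CB, C->CAA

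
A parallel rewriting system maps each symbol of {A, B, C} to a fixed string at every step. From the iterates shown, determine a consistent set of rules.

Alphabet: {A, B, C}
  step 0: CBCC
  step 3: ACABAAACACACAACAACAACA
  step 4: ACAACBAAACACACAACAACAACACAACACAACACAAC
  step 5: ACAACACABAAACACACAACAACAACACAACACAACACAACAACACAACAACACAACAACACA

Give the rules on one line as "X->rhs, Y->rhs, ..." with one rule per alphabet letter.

  step 4 ⇒ step 5: ACAACBAAACACACAACAACAACACAACACAACACAAC ⇒ AC·A·AC·AC·A·BAA·AC·AC·AC·A·AC·A·AC·A·AC·AC·A·AC·AC·A·AC·AC·A·AC·A·AC·AC·A·AC·A·AC·AC·A·AC·A·AC·AC·A
    A ↦ AC
    B ↦ BAA
    C ↦ A

A->AC, B->BAA, C->A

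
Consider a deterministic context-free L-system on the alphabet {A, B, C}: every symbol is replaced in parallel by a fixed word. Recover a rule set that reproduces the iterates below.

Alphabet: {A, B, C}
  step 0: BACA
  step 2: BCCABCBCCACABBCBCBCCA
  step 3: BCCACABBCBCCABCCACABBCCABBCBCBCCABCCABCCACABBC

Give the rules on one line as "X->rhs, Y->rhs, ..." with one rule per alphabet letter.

A->BBC, B->BC, C->CA

  step 2 ⇒ step 3: BCCABCBCCACABBCBCBCCA ⇒ BC·CA·CA·BBC·BC·CA·BC·CA·CA·BBC·CA·BBC·BC·BC·CA·BC·CA·BC·CA·CA·BBC
    A ↦ BBC
    B ↦ BC
    C ↦ CA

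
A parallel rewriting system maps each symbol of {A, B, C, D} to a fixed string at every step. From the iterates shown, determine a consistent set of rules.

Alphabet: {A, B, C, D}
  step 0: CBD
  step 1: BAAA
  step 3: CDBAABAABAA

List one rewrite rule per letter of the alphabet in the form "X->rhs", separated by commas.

  step 0 ⇒ step 1: CBD ⇒ BA·A·A
    B ↦ A
    C ↦ BA
    D ↦ A
    A ↦ CD  (constrained at step 1)

A->CD, B->A, C->BA, D->A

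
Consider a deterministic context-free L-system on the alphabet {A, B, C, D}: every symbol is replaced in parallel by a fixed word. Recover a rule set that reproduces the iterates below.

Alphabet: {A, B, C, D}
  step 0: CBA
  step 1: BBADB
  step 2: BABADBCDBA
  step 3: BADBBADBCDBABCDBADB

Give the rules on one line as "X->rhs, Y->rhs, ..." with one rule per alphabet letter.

  step 2 ⇒ step 3: BABADBCDBA ⇒ BA·DB·BA·DB·CD·BA·B·CD·BA·DB
    A ↦ DB
    B ↦ BA
    C ↦ B
    D ↦ CD

A->DB, B->BA, C->B, D->CD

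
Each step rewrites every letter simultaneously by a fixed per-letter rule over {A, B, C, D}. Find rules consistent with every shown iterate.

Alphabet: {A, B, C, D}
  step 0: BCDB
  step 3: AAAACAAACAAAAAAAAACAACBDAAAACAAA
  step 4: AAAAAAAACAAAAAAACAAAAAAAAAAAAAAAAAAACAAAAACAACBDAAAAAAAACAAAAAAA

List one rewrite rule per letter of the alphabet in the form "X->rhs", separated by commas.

  step 3 ⇒ step 4: AAAACAAACAAAAAAAAACAACBDAAAACAAA ⇒ AA·AA·AA·AA·CA·AA·AA·AA·CA·AA·AA·AA·AA·AA·AA·AA·AA·AA·CA·AA·AA·CA·AC·BD·AA·AA·AA·AA·CA·AA·AA·AA
    A ↦ AA
    B ↦ AC
    C ↦ CA
    D ↦ BD

A->AA, B->AC, C->CA, D->BD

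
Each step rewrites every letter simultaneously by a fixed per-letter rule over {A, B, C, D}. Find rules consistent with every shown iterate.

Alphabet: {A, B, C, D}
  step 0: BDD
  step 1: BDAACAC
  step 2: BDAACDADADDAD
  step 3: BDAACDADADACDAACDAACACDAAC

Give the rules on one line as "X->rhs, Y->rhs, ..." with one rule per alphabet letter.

A->DA, B->BDA, C->D, D->AC

  step 2 ⇒ step 3: BDAACDADADDAD ⇒ BDA·AC·DA·DA·D·AC·DA·AC·DA·AC·AC·DA·AC
    A ↦ DA
    B ↦ BDA
    C ↦ D
    D ↦ AC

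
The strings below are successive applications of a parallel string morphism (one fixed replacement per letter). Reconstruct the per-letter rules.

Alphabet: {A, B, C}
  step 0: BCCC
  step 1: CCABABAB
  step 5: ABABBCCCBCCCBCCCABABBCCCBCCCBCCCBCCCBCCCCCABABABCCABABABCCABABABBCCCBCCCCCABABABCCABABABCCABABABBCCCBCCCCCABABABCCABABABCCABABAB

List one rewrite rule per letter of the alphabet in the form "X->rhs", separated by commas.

  step 0 ⇒ step 1: BCCC ⇒ CC·AB·AB·AB
    B ↦ CC
    C ↦ AB
    A ↦ BC  (constrained at step 1)

A->BC, B->CC, C->AB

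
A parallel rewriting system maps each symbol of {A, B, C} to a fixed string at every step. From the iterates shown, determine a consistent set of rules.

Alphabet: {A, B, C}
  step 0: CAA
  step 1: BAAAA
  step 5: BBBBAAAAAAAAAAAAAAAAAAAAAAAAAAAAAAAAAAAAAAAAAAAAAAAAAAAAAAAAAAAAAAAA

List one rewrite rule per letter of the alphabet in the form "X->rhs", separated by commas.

A->AA, B->CC, C->B

  step 0 ⇒ step 1: CAA ⇒ B·AA·AA
    A ↦ AA
    C ↦ B
    B ↦ CC  (constrained at step 1)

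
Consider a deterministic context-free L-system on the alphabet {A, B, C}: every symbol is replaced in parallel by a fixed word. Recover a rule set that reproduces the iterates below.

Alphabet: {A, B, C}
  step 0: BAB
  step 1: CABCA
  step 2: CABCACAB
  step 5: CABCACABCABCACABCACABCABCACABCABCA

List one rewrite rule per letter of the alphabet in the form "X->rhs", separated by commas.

  step 1 ⇒ step 2: CABCA ⇒ CA·B·CA·CA·B
    A ↦ B
    B ↦ CA
    C ↦ CA

A->B, B->CA, C->CA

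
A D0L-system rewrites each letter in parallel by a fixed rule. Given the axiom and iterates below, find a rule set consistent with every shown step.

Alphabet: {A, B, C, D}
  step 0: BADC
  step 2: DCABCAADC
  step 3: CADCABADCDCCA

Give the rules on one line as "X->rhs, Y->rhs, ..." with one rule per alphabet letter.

A->DC, B->AB, C->A, D->C

  step 2 ⇒ step 3: DCABCAADC ⇒ C·A·DC·AB·A·DC·DC·C·A
    A ↦ DC
    B ↦ AB
    C ↦ A
    D ↦ C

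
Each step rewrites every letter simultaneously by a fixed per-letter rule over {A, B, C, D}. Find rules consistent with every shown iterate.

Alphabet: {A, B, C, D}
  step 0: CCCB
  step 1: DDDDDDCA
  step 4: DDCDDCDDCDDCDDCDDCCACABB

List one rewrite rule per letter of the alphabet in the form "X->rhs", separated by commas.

A->C, B->CA, C->DD, D->B

  step 0 ⇒ step 1: CCCB ⇒ DD·DD·DD·CA
    B ↦ CA
    C ↦ DD
    A ↦ C  (constrained at step 1)
    D ↦ B  (constrained at step 1)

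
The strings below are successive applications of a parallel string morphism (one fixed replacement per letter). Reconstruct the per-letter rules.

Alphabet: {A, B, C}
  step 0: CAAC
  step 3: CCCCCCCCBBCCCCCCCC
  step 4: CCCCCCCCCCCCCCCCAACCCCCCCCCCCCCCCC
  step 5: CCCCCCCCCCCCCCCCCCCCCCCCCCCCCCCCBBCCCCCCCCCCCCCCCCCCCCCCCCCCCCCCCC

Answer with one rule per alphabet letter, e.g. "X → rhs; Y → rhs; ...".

A->B, B->A, C->CC

  step 4 ⇒ step 5: CCCCCCCCCCCCCCCCAACCCCCCCCCCCCCCCC ⇒ CC·CC·CC·CC·CC·CC·CC·CC·CC·CC·CC·CC·CC·CC·CC·CC·B·B·CC·CC·CC·CC·CC·CC·CC·CC·CC·CC·CC·CC·CC·CC·CC·CC
    A ↦ B
    C ↦ CC
  step 3 ⇒ step 4: CCCCCCCCBBCCCCCCCC ⇒ CC·CC·CC·CC·CC·CC·CC·CC·A·A·CC·CC·CC·CC·CC·CC·CC·CC
    B ↦ A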